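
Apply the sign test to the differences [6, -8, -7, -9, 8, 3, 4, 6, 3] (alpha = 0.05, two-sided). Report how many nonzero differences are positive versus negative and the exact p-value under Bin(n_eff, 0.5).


Step 1: Discard zero differences. Original n = 9; n_eff = number of nonzero differences = 9.
Nonzero differences (with sign): +6, -8, -7, -9, +8, +3, +4, +6, +3
Step 2: Count signs: positive = 6, negative = 3.
Step 3: Under H0: P(positive) = 0.5, so the number of positives S ~ Bin(9, 0.5).
Step 4: Two-sided exact p-value = sum of Bin(9,0.5) probabilities at or below the observed probability = 0.507812.
Step 5: alpha = 0.05. fail to reject H0.

n_eff = 9, pos = 6, neg = 3, p = 0.507812, fail to reject H0.


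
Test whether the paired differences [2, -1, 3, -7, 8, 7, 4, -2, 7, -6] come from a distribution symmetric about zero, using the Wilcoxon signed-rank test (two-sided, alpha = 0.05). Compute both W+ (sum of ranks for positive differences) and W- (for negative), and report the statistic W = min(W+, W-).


Step 1: Drop any zero differences (none here) and take |d_i|.
|d| = [2, 1, 3, 7, 8, 7, 4, 2, 7, 6]
Step 2: Midrank |d_i| (ties get averaged ranks).
ranks: |2|->2.5, |1|->1, |3|->4, |7|->8, |8|->10, |7|->8, |4|->5, |2|->2.5, |7|->8, |6|->6
Step 3: Attach original signs; sum ranks with positive sign and with negative sign.
W+ = 2.5 + 4 + 10 + 8 + 5 + 8 = 37.5
W- = 1 + 8 + 2.5 + 6 = 17.5
(Check: W+ + W- = 55 should equal n(n+1)/2 = 55.)
Step 4: Test statistic W = min(W+, W-) = 17.5.
Step 5: Ties in |d|, so use the tie-corrected normal approximation.
        E[W] = n(n+1)/4 = 10*11/4 = 27.5.
        Tie groups: |d|=2 (t=2), |d|=7 (t=3); sum(t^3 - t) = 30.
        Var[W] = n(n+1)(2n+1)/24 - sum(t^3-t)/48 = 2310/24 - 30/48 = 95.625.
        z = (W - E[W]) / sqrt(Var[W]) = (17.5 - 27.5) / 9.7788 = -1.0226.
        Two-sided p = 2*Phi(z) = 0.306488.
Step 6: alpha = 0.05. fail to reject H0.

W+ = 37.5, W- = 17.5, W = min = 17.5, p = 0.306488, fail to reject H0.


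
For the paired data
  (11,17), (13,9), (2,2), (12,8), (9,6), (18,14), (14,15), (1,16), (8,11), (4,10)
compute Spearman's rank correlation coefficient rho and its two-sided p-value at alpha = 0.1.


Step 1: Rank x and y separately (midranks; no ties here).
rank(x): 11->6, 13->8, 2->2, 12->7, 9->5, 18->10, 14->9, 1->1, 8->4, 4->3
rank(y): 17->10, 9->4, 2->1, 8->3, 6->2, 14->7, 15->8, 16->9, 11->6, 10->5
Step 2: d_i = R_x(i) - R_y(i); compute d_i^2.
  (6-10)^2=16, (8-4)^2=16, (2-1)^2=1, (7-3)^2=16, (5-2)^2=9, (10-7)^2=9, (9-8)^2=1, (1-9)^2=64, (4-6)^2=4, (3-5)^2=4
sum(d^2) = 140.
Step 3: rho = 1 - 6*140 / (10*(10^2 - 1)) = 1 - 840/990 = 0.151515.
Step 4: Under H0, t = rho * sqrt((n-2)/(1-rho^2)) = 0.4336 ~ t(8).
Step 5: Two-sided p-value from the t-distribution with 8 df = 0.676065.
Step 6: alpha = 0.1. fail to reject H0.

rho = 0.1515, p = 0.676065, fail to reject H0 at alpha = 0.1.


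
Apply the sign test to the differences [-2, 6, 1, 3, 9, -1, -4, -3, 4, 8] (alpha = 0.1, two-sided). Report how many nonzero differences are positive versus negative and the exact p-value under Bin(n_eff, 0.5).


Step 1: Discard zero differences. Original n = 10; n_eff = number of nonzero differences = 10.
Nonzero differences (with sign): -2, +6, +1, +3, +9, -1, -4, -3, +4, +8
Step 2: Count signs: positive = 6, negative = 4.
Step 3: Under H0: P(positive) = 0.5, so the number of positives S ~ Bin(10, 0.5).
Step 4: Two-sided exact p-value = sum of Bin(10,0.5) probabilities at or below the observed probability = 0.753906.
Step 5: alpha = 0.1. fail to reject H0.

n_eff = 10, pos = 6, neg = 4, p = 0.753906, fail to reject H0.


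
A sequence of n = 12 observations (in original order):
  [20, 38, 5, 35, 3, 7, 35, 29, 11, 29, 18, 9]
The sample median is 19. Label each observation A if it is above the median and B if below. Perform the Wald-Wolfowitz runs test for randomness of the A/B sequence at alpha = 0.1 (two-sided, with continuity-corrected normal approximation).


Step 1: Compute median = 19; label A = above, B = below.
Labels in order: AABABBAABABB  (n_A = 6, n_B = 6)
Step 2: Count runs R = 8.
Step 3: Under H0 (random ordering), E[R] = 2*n_A*n_B/(n_A+n_B) + 1 = 2*6*6/12 + 1 = 7.0000.
        Var[R] = 2*n_A*n_B*(2*n_A*n_B - n_A - n_B) / ((n_A+n_B)^2 * (n_A+n_B-1)) = 4320/1584 = 2.7273.
        SD[R] = 1.6514.
Step 4: Continuity-corrected z = (R - 0.5 - E[R]) / SD[R] = (8 - 0.5 - 7.0000) / 1.6514 = 0.3028.
Step 5: Two-sided p-value via normal approximation = 2*(1 - Phi(|z|)) = 0.762069.
Step 6: alpha = 0.1. fail to reject H0.

R = 8, z = 0.3028, p = 0.762069, fail to reject H0.


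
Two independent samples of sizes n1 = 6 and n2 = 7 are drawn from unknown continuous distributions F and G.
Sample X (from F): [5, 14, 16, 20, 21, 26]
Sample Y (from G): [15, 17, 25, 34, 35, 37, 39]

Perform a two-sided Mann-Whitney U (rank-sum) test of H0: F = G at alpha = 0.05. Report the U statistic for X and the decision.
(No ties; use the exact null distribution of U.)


Step 1: Combine and sort all 13 observations; assign midranks.
sorted (value, group): (5,X), (14,X), (15,Y), (16,X), (17,Y), (20,X), (21,X), (25,Y), (26,X), (34,Y), (35,Y), (37,Y), (39,Y)
ranks: 5->1, 14->2, 15->3, 16->4, 17->5, 20->6, 21->7, 25->8, 26->9, 34->10, 35->11, 37->12, 39->13
Step 2: Rank sum for X: R1 = 1 + 2 + 4 + 6 + 7 + 9 = 29.
Step 3: U_X = R1 - n1(n1+1)/2 = 29 - 6*7/2 = 29 - 21 = 8.
       U_Y = n1*n2 - U_X = 42 - 8 = 34.
Step 4: No ties, so the exact null distribution of U (based on enumerating the C(13,6) = 1716 equally likely rank assignments) gives the two-sided p-value.
Step 5: p-value = 0.073427; compare to alpha = 0.05. fail to reject H0.

U_X = 8, p = 0.073427, fail to reject H0 at alpha = 0.05.


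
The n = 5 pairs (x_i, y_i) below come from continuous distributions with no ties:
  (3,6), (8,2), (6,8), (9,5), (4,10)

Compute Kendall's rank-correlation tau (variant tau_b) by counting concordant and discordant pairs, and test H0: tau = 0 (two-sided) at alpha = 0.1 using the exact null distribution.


Step 1: Enumerate the 10 unordered pairs (i,j) with i<j and classify each by sign(x_j-x_i) * sign(y_j-y_i).
  (1,2):dx=+5,dy=-4->D; (1,3):dx=+3,dy=+2->C; (1,4):dx=+6,dy=-1->D; (1,5):dx=+1,dy=+4->C
  (2,3):dx=-2,dy=+6->D; (2,4):dx=+1,dy=+3->C; (2,5):dx=-4,dy=+8->D; (3,4):dx=+3,dy=-3->D
  (3,5):dx=-2,dy=+2->D; (4,5):dx=-5,dy=+5->D
Step 2: C = 3, D = 7, total pairs = 10.
Step 3: tau = (C - D)/(n(n-1)/2) = (3 - 7)/10 = -0.400000.
Step 4: Exact two-sided p-value (enumerate n! = 120 permutations of y under H0): p = 0.483333.
Step 5: alpha = 0.1. fail to reject H0.

tau_b = -0.4000 (C=3, D=7), p = 0.483333, fail to reject H0.


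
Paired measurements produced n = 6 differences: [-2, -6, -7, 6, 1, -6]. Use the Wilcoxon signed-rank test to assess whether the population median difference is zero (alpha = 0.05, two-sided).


Step 1: Drop any zero differences (none here) and take |d_i|.
|d| = [2, 6, 7, 6, 1, 6]
Step 2: Midrank |d_i| (ties get averaged ranks).
ranks: |2|->2, |6|->4, |7|->6, |6|->4, |1|->1, |6|->4
Step 3: Attach original signs; sum ranks with positive sign and with negative sign.
W+ = 4 + 1 = 5
W- = 2 + 4 + 6 + 4 = 16
(Check: W+ + W- = 21 should equal n(n+1)/2 = 21.)
Step 4: Test statistic W = min(W+, W-) = 5.
Step 5: Ties in |d|, so use the tie-corrected normal approximation.
        E[W] = n(n+1)/4 = 6*7/4 = 10.5.
        Tie groups: |d|=6 (t=3); sum(t^3 - t) = 24.
        Var[W] = n(n+1)(2n+1)/24 - sum(t^3-t)/48 = 546/24 - 24/48 = 22.25.
        z = (W - E[W]) / sqrt(Var[W]) = (5 - 10.5) / 4.7170 = -1.1660.
        Two-sided p = 2*Phi(z) = 0.243615.
Step 6: alpha = 0.05. fail to reject H0.

W+ = 5, W- = 16, W = min = 5, p = 0.243615, fail to reject H0.


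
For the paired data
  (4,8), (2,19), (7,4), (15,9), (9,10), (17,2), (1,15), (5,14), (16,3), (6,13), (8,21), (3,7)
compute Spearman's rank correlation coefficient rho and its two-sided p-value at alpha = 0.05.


Step 1: Rank x and y separately (midranks; no ties here).
rank(x): 4->4, 2->2, 7->7, 15->10, 9->9, 17->12, 1->1, 5->5, 16->11, 6->6, 8->8, 3->3
rank(y): 8->5, 19->11, 4->3, 9->6, 10->7, 2->1, 15->10, 14->9, 3->2, 13->8, 21->12, 7->4
Step 2: d_i = R_x(i) - R_y(i); compute d_i^2.
  (4-5)^2=1, (2-11)^2=81, (7-3)^2=16, (10-6)^2=16, (9-7)^2=4, (12-1)^2=121, (1-10)^2=81, (5-9)^2=16, (11-2)^2=81, (6-8)^2=4, (8-12)^2=16, (3-4)^2=1
sum(d^2) = 438.
Step 3: rho = 1 - 6*438 / (12*(12^2 - 1)) = 1 - 2628/1716 = -0.531469.
Step 4: Under H0, t = rho * sqrt((n-2)/(1-rho^2)) = -1.9841 ~ t(10).
Step 5: Two-sided p-value from the t-distribution with 10 df = 0.075362.
Step 6: alpha = 0.05. fail to reject H0.

rho = -0.5315, p = 0.075362, fail to reject H0 at alpha = 0.05.


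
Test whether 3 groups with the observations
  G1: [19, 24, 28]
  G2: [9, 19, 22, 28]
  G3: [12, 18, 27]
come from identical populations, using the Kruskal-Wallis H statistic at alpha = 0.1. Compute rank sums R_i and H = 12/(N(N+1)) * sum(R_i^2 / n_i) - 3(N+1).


Step 1: Combine all N = 10 observations and assign midranks.
sorted (value, group, rank): (9,G2,1), (12,G3,2), (18,G3,3), (19,G1,4.5), (19,G2,4.5), (22,G2,6), (24,G1,7), (27,G3,8), (28,G1,9.5), (28,G2,9.5)
Step 2: Sum ranks within each group.
R_1 = 21 (n_1 = 3)
R_2 = 21 (n_2 = 4)
R_3 = 13 (n_3 = 3)
Step 3: H = 12/(N(N+1)) * sum(R_i^2/n_i) - 3(N+1)
     = 12/(10*11) * (21^2/3 + 21^2/4 + 13^2/3) - 3*11
     = 0.109091 * 313.583 - 33
     = 1.209091.
Step 4: Ties present; correction factor C = 1 - 12/(10^3 - 10) = 0.987879. Corrected H = 1.209091 / 0.987879 = 1.223926.
Step 5: Under H0, H ~ chi^2(2); p-value = 0.542285.
Step 6: alpha = 0.1. fail to reject H0.

H = 1.2239, df = 2, p = 0.542285, fail to reject H0.


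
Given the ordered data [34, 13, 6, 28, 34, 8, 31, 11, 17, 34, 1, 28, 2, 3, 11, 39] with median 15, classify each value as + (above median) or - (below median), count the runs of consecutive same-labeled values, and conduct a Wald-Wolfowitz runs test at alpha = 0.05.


Step 1: Compute median = 15; label A = above, B = below.
Labels in order: ABBAABABAABABBBA  (n_A = 8, n_B = 8)
Step 2: Count runs R = 11.
Step 3: Under H0 (random ordering), E[R] = 2*n_A*n_B/(n_A+n_B) + 1 = 2*8*8/16 + 1 = 9.0000.
        Var[R] = 2*n_A*n_B*(2*n_A*n_B - n_A - n_B) / ((n_A+n_B)^2 * (n_A+n_B-1)) = 14336/3840 = 3.7333.
        SD[R] = 1.9322.
Step 4: Continuity-corrected z = (R - 0.5 - E[R]) / SD[R] = (11 - 0.5 - 9.0000) / 1.9322 = 0.7763.
Step 5: Two-sided p-value via normal approximation = 2*(1 - Phi(|z|)) = 0.437558.
Step 6: alpha = 0.05. fail to reject H0.

R = 11, z = 0.7763, p = 0.437558, fail to reject H0.


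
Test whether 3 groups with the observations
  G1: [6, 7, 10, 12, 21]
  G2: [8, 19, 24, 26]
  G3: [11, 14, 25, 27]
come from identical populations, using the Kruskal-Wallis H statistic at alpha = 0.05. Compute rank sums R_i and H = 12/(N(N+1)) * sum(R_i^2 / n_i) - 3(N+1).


Step 1: Combine all N = 13 observations and assign midranks.
sorted (value, group, rank): (6,G1,1), (7,G1,2), (8,G2,3), (10,G1,4), (11,G3,5), (12,G1,6), (14,G3,7), (19,G2,8), (21,G1,9), (24,G2,10), (25,G3,11), (26,G2,12), (27,G3,13)
Step 2: Sum ranks within each group.
R_1 = 22 (n_1 = 5)
R_2 = 33 (n_2 = 4)
R_3 = 36 (n_3 = 4)
Step 3: H = 12/(N(N+1)) * sum(R_i^2/n_i) - 3(N+1)
     = 12/(13*14) * (22^2/5 + 33^2/4 + 36^2/4) - 3*14
     = 0.065934 * 693.05 - 42
     = 3.695604.
Step 4: No ties, so H is used without correction.
Step 5: Under H0, H ~ chi^2(2); p-value = 0.157583.
Step 6: alpha = 0.05. fail to reject H0.

H = 3.6956, df = 2, p = 0.157583, fail to reject H0.


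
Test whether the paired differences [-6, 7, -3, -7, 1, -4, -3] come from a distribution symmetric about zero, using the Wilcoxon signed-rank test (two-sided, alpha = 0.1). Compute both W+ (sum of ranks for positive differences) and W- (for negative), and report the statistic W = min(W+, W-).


Step 1: Drop any zero differences (none here) and take |d_i|.
|d| = [6, 7, 3, 7, 1, 4, 3]
Step 2: Midrank |d_i| (ties get averaged ranks).
ranks: |6|->5, |7|->6.5, |3|->2.5, |7|->6.5, |1|->1, |4|->4, |3|->2.5
Step 3: Attach original signs; sum ranks with positive sign and with negative sign.
W+ = 6.5 + 1 = 7.5
W- = 5 + 2.5 + 6.5 + 4 + 2.5 = 20.5
(Check: W+ + W- = 28 should equal n(n+1)/2 = 28.)
Step 4: Test statistic W = min(W+, W-) = 7.5.
Step 5: Ties in |d|, so use the tie-corrected normal approximation.
        E[W] = n(n+1)/4 = 7*8/4 = 14.
        Tie groups: |d|=3 (t=2), |d|=7 (t=2); sum(t^3 - t) = 12.
        Var[W] = n(n+1)(2n+1)/24 - sum(t^3-t)/48 = 840/24 - 12/48 = 34.75.
        z = (W - E[W]) / sqrt(Var[W]) = (7.5 - 14) / 5.8949 = -1.1026.
        Two-sided p = 2*Phi(z) = 0.270181.
Step 6: alpha = 0.1. fail to reject H0.

W+ = 7.5, W- = 20.5, W = min = 7.5, p = 0.270181, fail to reject H0.


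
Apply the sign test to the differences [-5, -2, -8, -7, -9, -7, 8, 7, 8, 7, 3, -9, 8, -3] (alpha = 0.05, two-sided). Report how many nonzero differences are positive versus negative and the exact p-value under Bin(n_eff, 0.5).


Step 1: Discard zero differences. Original n = 14; n_eff = number of nonzero differences = 14.
Nonzero differences (with sign): -5, -2, -8, -7, -9, -7, +8, +7, +8, +7, +3, -9, +8, -3
Step 2: Count signs: positive = 6, negative = 8.
Step 3: Under H0: P(positive) = 0.5, so the number of positives S ~ Bin(14, 0.5).
Step 4: Two-sided exact p-value = sum of Bin(14,0.5) probabilities at or below the observed probability = 0.790527.
Step 5: alpha = 0.05. fail to reject H0.

n_eff = 14, pos = 6, neg = 8, p = 0.790527, fail to reject H0.


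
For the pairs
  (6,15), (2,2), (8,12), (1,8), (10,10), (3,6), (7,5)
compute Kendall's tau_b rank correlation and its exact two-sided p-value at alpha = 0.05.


Step 1: Enumerate the 21 unordered pairs (i,j) with i<j and classify each by sign(x_j-x_i) * sign(y_j-y_i).
  (1,2):dx=-4,dy=-13->C; (1,3):dx=+2,dy=-3->D; (1,4):dx=-5,dy=-7->C; (1,5):dx=+4,dy=-5->D
  (1,6):dx=-3,dy=-9->C; (1,7):dx=+1,dy=-10->D; (2,3):dx=+6,dy=+10->C; (2,4):dx=-1,dy=+6->D
  (2,5):dx=+8,dy=+8->C; (2,6):dx=+1,dy=+4->C; (2,7):dx=+5,dy=+3->C; (3,4):dx=-7,dy=-4->C
  (3,5):dx=+2,dy=-2->D; (3,6):dx=-5,dy=-6->C; (3,7):dx=-1,dy=-7->C; (4,5):dx=+9,dy=+2->C
  (4,6):dx=+2,dy=-2->D; (4,7):dx=+6,dy=-3->D; (5,6):dx=-7,dy=-4->C; (5,7):dx=-3,dy=-5->C
  (6,7):dx=+4,dy=-1->D
Step 2: C = 13, D = 8, total pairs = 21.
Step 3: tau = (C - D)/(n(n-1)/2) = (13 - 8)/21 = 0.238095.
Step 4: Exact two-sided p-value (enumerate n! = 5040 permutations of y under H0): p = 0.561905.
Step 5: alpha = 0.05. fail to reject H0.

tau_b = 0.2381 (C=13, D=8), p = 0.561905, fail to reject H0.


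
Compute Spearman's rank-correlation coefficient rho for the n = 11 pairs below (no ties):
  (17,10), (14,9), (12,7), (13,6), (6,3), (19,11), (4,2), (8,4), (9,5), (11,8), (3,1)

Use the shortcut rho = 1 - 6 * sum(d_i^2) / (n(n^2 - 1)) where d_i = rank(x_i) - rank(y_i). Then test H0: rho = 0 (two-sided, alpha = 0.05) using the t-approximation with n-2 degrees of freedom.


Step 1: Rank x and y separately (midranks; no ties here).
rank(x): 17->10, 14->9, 12->7, 13->8, 6->3, 19->11, 4->2, 8->4, 9->5, 11->6, 3->1
rank(y): 10->10, 9->9, 7->7, 6->6, 3->3, 11->11, 2->2, 4->4, 5->5, 8->8, 1->1
Step 2: d_i = R_x(i) - R_y(i); compute d_i^2.
  (10-10)^2=0, (9-9)^2=0, (7-7)^2=0, (8-6)^2=4, (3-3)^2=0, (11-11)^2=0, (2-2)^2=0, (4-4)^2=0, (5-5)^2=0, (6-8)^2=4, (1-1)^2=0
sum(d^2) = 8.
Step 3: rho = 1 - 6*8 / (11*(11^2 - 1)) = 1 - 48/1320 = 0.963636.
Step 4: Under H0, t = rho * sqrt((n-2)/(1-rho^2)) = 10.8186 ~ t(9).
Step 5: Two-sided p-value from the t-distribution with 9 df = 0.000002.
Step 6: alpha = 0.05. reject H0.

rho = 0.9636, p = 0.000002, reject H0 at alpha = 0.05.


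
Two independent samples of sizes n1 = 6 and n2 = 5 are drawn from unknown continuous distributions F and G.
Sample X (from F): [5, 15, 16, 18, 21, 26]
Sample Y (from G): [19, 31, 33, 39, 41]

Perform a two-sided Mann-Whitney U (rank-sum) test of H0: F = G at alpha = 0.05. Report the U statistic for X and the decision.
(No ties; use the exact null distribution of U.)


Step 1: Combine and sort all 11 observations; assign midranks.
sorted (value, group): (5,X), (15,X), (16,X), (18,X), (19,Y), (21,X), (26,X), (31,Y), (33,Y), (39,Y), (41,Y)
ranks: 5->1, 15->2, 16->3, 18->4, 19->5, 21->6, 26->7, 31->8, 33->9, 39->10, 41->11
Step 2: Rank sum for X: R1 = 1 + 2 + 3 + 4 + 6 + 7 = 23.
Step 3: U_X = R1 - n1(n1+1)/2 = 23 - 6*7/2 = 23 - 21 = 2.
       U_Y = n1*n2 - U_X = 30 - 2 = 28.
Step 4: No ties, so the exact null distribution of U (based on enumerating the C(11,6) = 462 equally likely rank assignments) gives the two-sided p-value.
Step 5: p-value = 0.017316; compare to alpha = 0.05. reject H0.

U_X = 2, p = 0.017316, reject H0 at alpha = 0.05.


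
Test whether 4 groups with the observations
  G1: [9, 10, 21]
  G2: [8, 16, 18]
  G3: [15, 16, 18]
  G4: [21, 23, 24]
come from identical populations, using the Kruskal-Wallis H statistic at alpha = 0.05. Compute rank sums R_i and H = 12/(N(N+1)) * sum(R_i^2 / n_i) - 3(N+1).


Step 1: Combine all N = 12 observations and assign midranks.
sorted (value, group, rank): (8,G2,1), (9,G1,2), (10,G1,3), (15,G3,4), (16,G2,5.5), (16,G3,5.5), (18,G2,7.5), (18,G3,7.5), (21,G1,9.5), (21,G4,9.5), (23,G4,11), (24,G4,12)
Step 2: Sum ranks within each group.
R_1 = 14.5 (n_1 = 3)
R_2 = 14 (n_2 = 3)
R_3 = 17 (n_3 = 3)
R_4 = 32.5 (n_4 = 3)
Step 3: H = 12/(N(N+1)) * sum(R_i^2/n_i) - 3(N+1)
     = 12/(12*13) * (14.5^2/3 + 14^2/3 + 17^2/3 + 32.5^2/3) - 3*13
     = 0.076923 * 583.833 - 39
     = 5.910256.
Step 4: Ties present; correction factor C = 1 - 18/(12^3 - 12) = 0.989510. Corrected H = 5.910256 / 0.989510 = 5.972909.
Step 5: Under H0, H ~ chi^2(3); p-value = 0.112936.
Step 6: alpha = 0.05. fail to reject H0.

H = 5.9729, df = 3, p = 0.112936, fail to reject H0.


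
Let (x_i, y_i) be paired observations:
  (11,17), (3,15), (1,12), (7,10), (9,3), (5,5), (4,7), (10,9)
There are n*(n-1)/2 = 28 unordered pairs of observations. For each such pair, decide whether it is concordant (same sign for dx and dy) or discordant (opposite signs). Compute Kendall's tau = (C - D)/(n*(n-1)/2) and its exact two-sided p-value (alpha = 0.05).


Step 1: Enumerate the 28 unordered pairs (i,j) with i<j and classify each by sign(x_j-x_i) * sign(y_j-y_i).
  (1,2):dx=-8,dy=-2->C; (1,3):dx=-10,dy=-5->C; (1,4):dx=-4,dy=-7->C; (1,5):dx=-2,dy=-14->C
  (1,6):dx=-6,dy=-12->C; (1,7):dx=-7,dy=-10->C; (1,8):dx=-1,dy=-8->C; (2,3):dx=-2,dy=-3->C
  (2,4):dx=+4,dy=-5->D; (2,5):dx=+6,dy=-12->D; (2,6):dx=+2,dy=-10->D; (2,7):dx=+1,dy=-8->D
  (2,8):dx=+7,dy=-6->D; (3,4):dx=+6,dy=-2->D; (3,5):dx=+8,dy=-9->D; (3,6):dx=+4,dy=-7->D
  (3,7):dx=+3,dy=-5->D; (3,8):dx=+9,dy=-3->D; (4,5):dx=+2,dy=-7->D; (4,6):dx=-2,dy=-5->C
  (4,7):dx=-3,dy=-3->C; (4,8):dx=+3,dy=-1->D; (5,6):dx=-4,dy=+2->D; (5,7):dx=-5,dy=+4->D
  (5,8):dx=+1,dy=+6->C; (6,7):dx=-1,dy=+2->D; (6,8):dx=+5,dy=+4->C; (7,8):dx=+6,dy=+2->C
Step 2: C = 13, D = 15, total pairs = 28.
Step 3: tau = (C - D)/(n(n-1)/2) = (13 - 15)/28 = -0.071429.
Step 4: Exact two-sided p-value (enumerate n! = 40320 permutations of y under H0): p = 0.904861.
Step 5: alpha = 0.05. fail to reject H0.

tau_b = -0.0714 (C=13, D=15), p = 0.904861, fail to reject H0.


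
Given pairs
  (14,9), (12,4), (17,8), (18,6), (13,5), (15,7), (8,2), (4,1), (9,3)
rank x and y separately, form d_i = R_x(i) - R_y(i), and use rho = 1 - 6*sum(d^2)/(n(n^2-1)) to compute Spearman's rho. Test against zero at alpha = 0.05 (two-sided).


Step 1: Rank x and y separately (midranks; no ties here).
rank(x): 14->6, 12->4, 17->8, 18->9, 13->5, 15->7, 8->2, 4->1, 9->3
rank(y): 9->9, 4->4, 8->8, 6->6, 5->5, 7->7, 2->2, 1->1, 3->3
Step 2: d_i = R_x(i) - R_y(i); compute d_i^2.
  (6-9)^2=9, (4-4)^2=0, (8-8)^2=0, (9-6)^2=9, (5-5)^2=0, (7-7)^2=0, (2-2)^2=0, (1-1)^2=0, (3-3)^2=0
sum(d^2) = 18.
Step 3: rho = 1 - 6*18 / (9*(9^2 - 1)) = 1 - 108/720 = 0.850000.
Step 4: Under H0, t = rho * sqrt((n-2)/(1-rho^2)) = 4.2691 ~ t(7).
Step 5: Two-sided p-value from the t-distribution with 7 df = 0.003705.
Step 6: alpha = 0.05. reject H0.

rho = 0.8500, p = 0.003705, reject H0 at alpha = 0.05.


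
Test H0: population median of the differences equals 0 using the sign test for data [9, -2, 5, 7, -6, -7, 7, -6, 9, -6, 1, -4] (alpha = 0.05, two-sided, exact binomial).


Step 1: Discard zero differences. Original n = 12; n_eff = number of nonzero differences = 12.
Nonzero differences (with sign): +9, -2, +5, +7, -6, -7, +7, -6, +9, -6, +1, -4
Step 2: Count signs: positive = 6, negative = 6.
Step 3: Under H0: P(positive) = 0.5, so the number of positives S ~ Bin(12, 0.5).
Step 4: Two-sided exact p-value = sum of Bin(12,0.5) probabilities at or below the observed probability = 1.000000.
Step 5: alpha = 0.05. fail to reject H0.

n_eff = 12, pos = 6, neg = 6, p = 1.000000, fail to reject H0.


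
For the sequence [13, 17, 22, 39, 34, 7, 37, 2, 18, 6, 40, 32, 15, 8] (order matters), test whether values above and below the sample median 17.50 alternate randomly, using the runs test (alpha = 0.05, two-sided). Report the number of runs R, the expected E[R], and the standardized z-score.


Step 1: Compute median = 17.50; label A = above, B = below.
Labels in order: BBAAABABABAABB  (n_A = 7, n_B = 7)
Step 2: Count runs R = 9.
Step 3: Under H0 (random ordering), E[R] = 2*n_A*n_B/(n_A+n_B) + 1 = 2*7*7/14 + 1 = 8.0000.
        Var[R] = 2*n_A*n_B*(2*n_A*n_B - n_A - n_B) / ((n_A+n_B)^2 * (n_A+n_B-1)) = 8232/2548 = 3.2308.
        SD[R] = 1.7974.
Step 4: Continuity-corrected z = (R - 0.5 - E[R]) / SD[R] = (9 - 0.5 - 8.0000) / 1.7974 = 0.2782.
Step 5: Two-sided p-value via normal approximation = 2*(1 - Phi(|z|)) = 0.780879.
Step 6: alpha = 0.05. fail to reject H0.

R = 9, z = 0.2782, p = 0.780879, fail to reject H0.


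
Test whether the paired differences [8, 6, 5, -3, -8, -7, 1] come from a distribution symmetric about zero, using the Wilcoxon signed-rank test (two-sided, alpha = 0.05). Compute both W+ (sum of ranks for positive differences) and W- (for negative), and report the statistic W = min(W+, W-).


Step 1: Drop any zero differences (none here) and take |d_i|.
|d| = [8, 6, 5, 3, 8, 7, 1]
Step 2: Midrank |d_i| (ties get averaged ranks).
ranks: |8|->6.5, |6|->4, |5|->3, |3|->2, |8|->6.5, |7|->5, |1|->1
Step 3: Attach original signs; sum ranks with positive sign and with negative sign.
W+ = 6.5 + 4 + 3 + 1 = 14.5
W- = 2 + 6.5 + 5 = 13.5
(Check: W+ + W- = 28 should equal n(n+1)/2 = 28.)
Step 4: Test statistic W = min(W+, W-) = 13.5.
Step 5: Ties in |d|, so use the tie-corrected normal approximation.
        E[W] = n(n+1)/4 = 7*8/4 = 14.
        Tie groups: |d|=8 (t=2); sum(t^3 - t) = 6.
        Var[W] = n(n+1)(2n+1)/24 - sum(t^3-t)/48 = 840/24 - 6/48 = 34.875.
        z = (W - E[W]) / sqrt(Var[W]) = (13.5 - 14) / 5.9055 = -0.0847.
        Two-sided p = 2*Phi(z) = 0.932526.
Step 6: alpha = 0.05. fail to reject H0.

W+ = 14.5, W- = 13.5, W = min = 13.5, p = 0.932526, fail to reject H0.


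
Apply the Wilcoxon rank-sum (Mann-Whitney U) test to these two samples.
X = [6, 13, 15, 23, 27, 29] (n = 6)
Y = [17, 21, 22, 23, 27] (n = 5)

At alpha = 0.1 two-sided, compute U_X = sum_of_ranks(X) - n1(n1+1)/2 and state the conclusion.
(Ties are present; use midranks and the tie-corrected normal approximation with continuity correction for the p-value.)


Step 1: Combine and sort all 11 observations; assign midranks.
sorted (value, group): (6,X), (13,X), (15,X), (17,Y), (21,Y), (22,Y), (23,X), (23,Y), (27,X), (27,Y), (29,X)
ranks: 6->1, 13->2, 15->3, 17->4, 21->5, 22->6, 23->7.5, 23->7.5, 27->9.5, 27->9.5, 29->11
Step 2: Rank sum for X: R1 = 1 + 2 + 3 + 7.5 + 9.5 + 11 = 34.
Step 3: U_X = R1 - n1(n1+1)/2 = 34 - 6*7/2 = 34 - 21 = 13.
       U_Y = n1*n2 - U_X = 30 - 13 = 17.
Step 4: Ties are present, so use the tie-corrected normal approximation (with continuity correction) for the p-value.
Step 5: p-value = 0.783228; compare to alpha = 0.1. fail to reject H0.

U_X = 13, p = 0.783228, fail to reject H0 at alpha = 0.1.


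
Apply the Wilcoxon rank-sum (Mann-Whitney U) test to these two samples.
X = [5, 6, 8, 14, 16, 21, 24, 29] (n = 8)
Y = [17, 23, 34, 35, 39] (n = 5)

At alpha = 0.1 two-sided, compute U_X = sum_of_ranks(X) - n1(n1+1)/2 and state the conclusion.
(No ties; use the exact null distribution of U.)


Step 1: Combine and sort all 13 observations; assign midranks.
sorted (value, group): (5,X), (6,X), (8,X), (14,X), (16,X), (17,Y), (21,X), (23,Y), (24,X), (29,X), (34,Y), (35,Y), (39,Y)
ranks: 5->1, 6->2, 8->3, 14->4, 16->5, 17->6, 21->7, 23->8, 24->9, 29->10, 34->11, 35->12, 39->13
Step 2: Rank sum for X: R1 = 1 + 2 + 3 + 4 + 5 + 7 + 9 + 10 = 41.
Step 3: U_X = R1 - n1(n1+1)/2 = 41 - 8*9/2 = 41 - 36 = 5.
       U_Y = n1*n2 - U_X = 40 - 5 = 35.
Step 4: No ties, so the exact null distribution of U (based on enumerating the C(13,8) = 1287 equally likely rank assignments) gives the two-sided p-value.
Step 5: p-value = 0.029526; compare to alpha = 0.1. reject H0.

U_X = 5, p = 0.029526, reject H0 at alpha = 0.1.


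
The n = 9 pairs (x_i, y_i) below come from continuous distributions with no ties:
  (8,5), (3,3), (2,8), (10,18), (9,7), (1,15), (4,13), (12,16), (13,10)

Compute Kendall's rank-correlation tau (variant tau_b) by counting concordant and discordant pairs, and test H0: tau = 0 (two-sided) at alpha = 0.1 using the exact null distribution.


Step 1: Enumerate the 36 unordered pairs (i,j) with i<j and classify each by sign(x_j-x_i) * sign(y_j-y_i).
  (1,2):dx=-5,dy=-2->C; (1,3):dx=-6,dy=+3->D; (1,4):dx=+2,dy=+13->C; (1,5):dx=+1,dy=+2->C
  (1,6):dx=-7,dy=+10->D; (1,7):dx=-4,dy=+8->D; (1,8):dx=+4,dy=+11->C; (1,9):dx=+5,dy=+5->C
  (2,3):dx=-1,dy=+5->D; (2,4):dx=+7,dy=+15->C; (2,5):dx=+6,dy=+4->C; (2,6):dx=-2,dy=+12->D
  (2,7):dx=+1,dy=+10->C; (2,8):dx=+9,dy=+13->C; (2,9):dx=+10,dy=+7->C; (3,4):dx=+8,dy=+10->C
  (3,5):dx=+7,dy=-1->D; (3,6):dx=-1,dy=+7->D; (3,7):dx=+2,dy=+5->C; (3,8):dx=+10,dy=+8->C
  (3,9):dx=+11,dy=+2->C; (4,5):dx=-1,dy=-11->C; (4,6):dx=-9,dy=-3->C; (4,7):dx=-6,dy=-5->C
  (4,8):dx=+2,dy=-2->D; (4,9):dx=+3,dy=-8->D; (5,6):dx=-8,dy=+8->D; (5,7):dx=-5,dy=+6->D
  (5,8):dx=+3,dy=+9->C; (5,9):dx=+4,dy=+3->C; (6,7):dx=+3,dy=-2->D; (6,8):dx=+11,dy=+1->C
  (6,9):dx=+12,dy=-5->D; (7,8):dx=+8,dy=+3->C; (7,9):dx=+9,dy=-3->D; (8,9):dx=+1,dy=-6->D
Step 2: C = 21, D = 15, total pairs = 36.
Step 3: tau = (C - D)/(n(n-1)/2) = (21 - 15)/36 = 0.166667.
Step 4: Exact two-sided p-value (enumerate n! = 362880 permutations of y under H0): p = 0.612202.
Step 5: alpha = 0.1. fail to reject H0.

tau_b = 0.1667 (C=21, D=15), p = 0.612202, fail to reject H0.


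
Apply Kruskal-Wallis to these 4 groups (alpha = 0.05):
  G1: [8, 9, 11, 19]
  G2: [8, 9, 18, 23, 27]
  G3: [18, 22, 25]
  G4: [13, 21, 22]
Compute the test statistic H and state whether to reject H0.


Step 1: Combine all N = 15 observations and assign midranks.
sorted (value, group, rank): (8,G1,1.5), (8,G2,1.5), (9,G1,3.5), (9,G2,3.5), (11,G1,5), (13,G4,6), (18,G2,7.5), (18,G3,7.5), (19,G1,9), (21,G4,10), (22,G3,11.5), (22,G4,11.5), (23,G2,13), (25,G3,14), (27,G2,15)
Step 2: Sum ranks within each group.
R_1 = 19 (n_1 = 4)
R_2 = 40.5 (n_2 = 5)
R_3 = 33 (n_3 = 3)
R_4 = 27.5 (n_4 = 3)
Step 3: H = 12/(N(N+1)) * sum(R_i^2/n_i) - 3(N+1)
     = 12/(15*16) * (19^2/4 + 40.5^2/5 + 33^2/3 + 27.5^2/3) - 3*16
     = 0.050000 * 1033.38 - 48
     = 3.669167.
Step 4: Ties present; correction factor C = 1 - 24/(15^3 - 15) = 0.992857. Corrected H = 3.669167 / 0.992857 = 3.695564.
Step 5: Under H0, H ~ chi^2(3); p-value = 0.296270.
Step 6: alpha = 0.05. fail to reject H0.

H = 3.6956, df = 3, p = 0.296270, fail to reject H0.


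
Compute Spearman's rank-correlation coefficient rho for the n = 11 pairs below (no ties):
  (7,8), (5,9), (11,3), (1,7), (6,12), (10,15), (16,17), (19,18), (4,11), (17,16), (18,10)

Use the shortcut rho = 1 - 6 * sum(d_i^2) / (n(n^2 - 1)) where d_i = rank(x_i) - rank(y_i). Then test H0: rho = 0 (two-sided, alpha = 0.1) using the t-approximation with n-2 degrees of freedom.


Step 1: Rank x and y separately (midranks; no ties here).
rank(x): 7->5, 5->3, 11->7, 1->1, 6->4, 10->6, 16->8, 19->11, 4->2, 17->9, 18->10
rank(y): 8->3, 9->4, 3->1, 7->2, 12->7, 15->8, 17->10, 18->11, 11->6, 16->9, 10->5
Step 2: d_i = R_x(i) - R_y(i); compute d_i^2.
  (5-3)^2=4, (3-4)^2=1, (7-1)^2=36, (1-2)^2=1, (4-7)^2=9, (6-8)^2=4, (8-10)^2=4, (11-11)^2=0, (2-6)^2=16, (9-9)^2=0, (10-5)^2=25
sum(d^2) = 100.
Step 3: rho = 1 - 6*100 / (11*(11^2 - 1)) = 1 - 600/1320 = 0.545455.
Step 4: Under H0, t = rho * sqrt((n-2)/(1-rho^2)) = 1.9524 ~ t(9).
Step 5: Two-sided p-value from the t-distribution with 9 df = 0.082651.
Step 6: alpha = 0.1. reject H0.

rho = 0.5455, p = 0.082651, reject H0 at alpha = 0.1.


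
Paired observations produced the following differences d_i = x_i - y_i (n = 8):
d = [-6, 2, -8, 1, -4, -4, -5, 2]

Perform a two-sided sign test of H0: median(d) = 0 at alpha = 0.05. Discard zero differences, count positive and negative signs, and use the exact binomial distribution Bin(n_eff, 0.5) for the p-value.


Step 1: Discard zero differences. Original n = 8; n_eff = number of nonzero differences = 8.
Nonzero differences (with sign): -6, +2, -8, +1, -4, -4, -5, +2
Step 2: Count signs: positive = 3, negative = 5.
Step 3: Under H0: P(positive) = 0.5, so the number of positives S ~ Bin(8, 0.5).
Step 4: Two-sided exact p-value = sum of Bin(8,0.5) probabilities at or below the observed probability = 0.726562.
Step 5: alpha = 0.05. fail to reject H0.

n_eff = 8, pos = 3, neg = 5, p = 0.726562, fail to reject H0.


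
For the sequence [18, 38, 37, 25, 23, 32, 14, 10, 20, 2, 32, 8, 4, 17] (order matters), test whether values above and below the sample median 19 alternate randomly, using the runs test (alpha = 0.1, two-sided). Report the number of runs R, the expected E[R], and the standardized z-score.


Step 1: Compute median = 19; label A = above, B = below.
Labels in order: BAAAAABBABABBB  (n_A = 7, n_B = 7)
Step 2: Count runs R = 7.
Step 3: Under H0 (random ordering), E[R] = 2*n_A*n_B/(n_A+n_B) + 1 = 2*7*7/14 + 1 = 8.0000.
        Var[R] = 2*n_A*n_B*(2*n_A*n_B - n_A - n_B) / ((n_A+n_B)^2 * (n_A+n_B-1)) = 8232/2548 = 3.2308.
        SD[R] = 1.7974.
Step 4: Continuity-corrected z = (R + 0.5 - E[R]) / SD[R] = (7 + 0.5 - 8.0000) / 1.7974 = -0.2782.
Step 5: Two-sided p-value via normal approximation = 2*(1 - Phi(|z|)) = 0.780879.
Step 6: alpha = 0.1. fail to reject H0.

R = 7, z = -0.2782, p = 0.780879, fail to reject H0.


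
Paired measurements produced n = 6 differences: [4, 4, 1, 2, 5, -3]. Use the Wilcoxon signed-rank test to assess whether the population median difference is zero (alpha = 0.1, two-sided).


Step 1: Drop any zero differences (none here) and take |d_i|.
|d| = [4, 4, 1, 2, 5, 3]
Step 2: Midrank |d_i| (ties get averaged ranks).
ranks: |4|->4.5, |4|->4.5, |1|->1, |2|->2, |5|->6, |3|->3
Step 3: Attach original signs; sum ranks with positive sign and with negative sign.
W+ = 4.5 + 4.5 + 1 + 2 + 6 = 18
W- = 3 = 3
(Check: W+ + W- = 21 should equal n(n+1)/2 = 21.)
Step 4: Test statistic W = min(W+, W-) = 3.
Step 5: Ties in |d|, so use the tie-corrected normal approximation.
        E[W] = n(n+1)/4 = 6*7/4 = 10.5.
        Tie groups: |d|=4 (t=2); sum(t^3 - t) = 6.
        Var[W] = n(n+1)(2n+1)/24 - sum(t^3-t)/48 = 546/24 - 6/48 = 22.625.
        z = (W - E[W]) / sqrt(Var[W]) = (3 - 10.5) / 4.7566 = -1.5768.
        Two-sided p = 2*Phi(z) = 0.114850.
Step 6: alpha = 0.1. fail to reject H0.

W+ = 18, W- = 3, W = min = 3, p = 0.114850, fail to reject H0.


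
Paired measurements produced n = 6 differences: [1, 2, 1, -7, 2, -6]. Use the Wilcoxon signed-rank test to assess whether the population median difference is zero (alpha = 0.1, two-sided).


Step 1: Drop any zero differences (none here) and take |d_i|.
|d| = [1, 2, 1, 7, 2, 6]
Step 2: Midrank |d_i| (ties get averaged ranks).
ranks: |1|->1.5, |2|->3.5, |1|->1.5, |7|->6, |2|->3.5, |6|->5
Step 3: Attach original signs; sum ranks with positive sign and with negative sign.
W+ = 1.5 + 3.5 + 1.5 + 3.5 = 10
W- = 6 + 5 = 11
(Check: W+ + W- = 21 should equal n(n+1)/2 = 21.)
Step 4: Test statistic W = min(W+, W-) = 10.
Step 5: Ties in |d|, so use the tie-corrected normal approximation.
        E[W] = n(n+1)/4 = 6*7/4 = 10.5.
        Tie groups: |d|=1 (t=2), |d|=2 (t=2); sum(t^3 - t) = 12.
        Var[W] = n(n+1)(2n+1)/24 - sum(t^3-t)/48 = 546/24 - 12/48 = 22.5.
        z = (W - E[W]) / sqrt(Var[W]) = (10 - 10.5) / 4.7434 = -0.1054.
        Two-sided p = 2*Phi(z) = 0.916051.
Step 6: alpha = 0.1. fail to reject H0.

W+ = 10, W- = 11, W = min = 10, p = 0.916051, fail to reject H0.


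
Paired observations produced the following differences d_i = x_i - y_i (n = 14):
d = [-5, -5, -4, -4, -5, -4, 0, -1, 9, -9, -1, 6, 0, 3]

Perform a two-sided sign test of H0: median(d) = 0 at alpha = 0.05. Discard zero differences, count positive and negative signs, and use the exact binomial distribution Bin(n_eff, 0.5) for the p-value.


Step 1: Discard zero differences. Original n = 14; n_eff = number of nonzero differences = 12.
Nonzero differences (with sign): -5, -5, -4, -4, -5, -4, -1, +9, -9, -1, +6, +3
Step 2: Count signs: positive = 3, negative = 9.
Step 3: Under H0: P(positive) = 0.5, so the number of positives S ~ Bin(12, 0.5).
Step 4: Two-sided exact p-value = sum of Bin(12,0.5) probabilities at or below the observed probability = 0.145996.
Step 5: alpha = 0.05. fail to reject H0.

n_eff = 12, pos = 3, neg = 9, p = 0.145996, fail to reject H0.


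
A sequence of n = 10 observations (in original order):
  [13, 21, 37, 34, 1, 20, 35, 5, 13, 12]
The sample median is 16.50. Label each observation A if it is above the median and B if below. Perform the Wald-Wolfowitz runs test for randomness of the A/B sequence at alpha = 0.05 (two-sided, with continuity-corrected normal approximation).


Step 1: Compute median = 16.50; label A = above, B = below.
Labels in order: BAAABAABBB  (n_A = 5, n_B = 5)
Step 2: Count runs R = 5.
Step 3: Under H0 (random ordering), E[R] = 2*n_A*n_B/(n_A+n_B) + 1 = 2*5*5/10 + 1 = 6.0000.
        Var[R] = 2*n_A*n_B*(2*n_A*n_B - n_A - n_B) / ((n_A+n_B)^2 * (n_A+n_B-1)) = 2000/900 = 2.2222.
        SD[R] = 1.4907.
Step 4: Continuity-corrected z = (R + 0.5 - E[R]) / SD[R] = (5 + 0.5 - 6.0000) / 1.4907 = -0.3354.
Step 5: Two-sided p-value via normal approximation = 2*(1 - Phi(|z|)) = 0.737316.
Step 6: alpha = 0.05. fail to reject H0.

R = 5, z = -0.3354, p = 0.737316, fail to reject H0.


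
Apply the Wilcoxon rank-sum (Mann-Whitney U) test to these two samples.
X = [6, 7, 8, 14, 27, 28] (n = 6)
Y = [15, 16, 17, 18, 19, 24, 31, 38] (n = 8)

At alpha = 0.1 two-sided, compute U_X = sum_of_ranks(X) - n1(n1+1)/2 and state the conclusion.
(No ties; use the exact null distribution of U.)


Step 1: Combine and sort all 14 observations; assign midranks.
sorted (value, group): (6,X), (7,X), (8,X), (14,X), (15,Y), (16,Y), (17,Y), (18,Y), (19,Y), (24,Y), (27,X), (28,X), (31,Y), (38,Y)
ranks: 6->1, 7->2, 8->3, 14->4, 15->5, 16->6, 17->7, 18->8, 19->9, 24->10, 27->11, 28->12, 31->13, 38->14
Step 2: Rank sum for X: R1 = 1 + 2 + 3 + 4 + 11 + 12 = 33.
Step 3: U_X = R1 - n1(n1+1)/2 = 33 - 6*7/2 = 33 - 21 = 12.
       U_Y = n1*n2 - U_X = 48 - 12 = 36.
Step 4: No ties, so the exact null distribution of U (based on enumerating the C(14,6) = 3003 equally likely rank assignments) gives the two-sided p-value.
Step 5: p-value = 0.141858; compare to alpha = 0.1. fail to reject H0.

U_X = 12, p = 0.141858, fail to reject H0 at alpha = 0.1.


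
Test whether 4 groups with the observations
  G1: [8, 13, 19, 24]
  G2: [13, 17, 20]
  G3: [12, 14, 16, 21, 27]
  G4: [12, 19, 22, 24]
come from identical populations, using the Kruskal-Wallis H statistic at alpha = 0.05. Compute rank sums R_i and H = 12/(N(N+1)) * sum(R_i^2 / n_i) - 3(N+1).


Step 1: Combine all N = 16 observations and assign midranks.
sorted (value, group, rank): (8,G1,1), (12,G3,2.5), (12,G4,2.5), (13,G1,4.5), (13,G2,4.5), (14,G3,6), (16,G3,7), (17,G2,8), (19,G1,9.5), (19,G4,9.5), (20,G2,11), (21,G3,12), (22,G4,13), (24,G1,14.5), (24,G4,14.5), (27,G3,16)
Step 2: Sum ranks within each group.
R_1 = 29.5 (n_1 = 4)
R_2 = 23.5 (n_2 = 3)
R_3 = 43.5 (n_3 = 5)
R_4 = 39.5 (n_4 = 4)
Step 3: H = 12/(N(N+1)) * sum(R_i^2/n_i) - 3(N+1)
     = 12/(16*17) * (29.5^2/4 + 23.5^2/3 + 43.5^2/5 + 39.5^2/4) - 3*17
     = 0.044118 * 1170.16 - 51
     = 0.624632.
Step 4: Ties present; correction factor C = 1 - 24/(16^3 - 16) = 0.994118. Corrected H = 0.624632 / 0.994118 = 0.628328.
Step 5: Under H0, H ~ chi^2(3); p-value = 0.889918.
Step 6: alpha = 0.05. fail to reject H0.

H = 0.6283, df = 3, p = 0.889918, fail to reject H0.


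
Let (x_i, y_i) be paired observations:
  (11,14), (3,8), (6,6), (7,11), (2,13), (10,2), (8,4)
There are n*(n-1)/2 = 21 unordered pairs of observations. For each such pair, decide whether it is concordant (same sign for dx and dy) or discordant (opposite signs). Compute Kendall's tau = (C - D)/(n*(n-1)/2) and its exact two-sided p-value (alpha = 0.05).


Step 1: Enumerate the 21 unordered pairs (i,j) with i<j and classify each by sign(x_j-x_i) * sign(y_j-y_i).
  (1,2):dx=-8,dy=-6->C; (1,3):dx=-5,dy=-8->C; (1,4):dx=-4,dy=-3->C; (1,5):dx=-9,dy=-1->C
  (1,6):dx=-1,dy=-12->C; (1,7):dx=-3,dy=-10->C; (2,3):dx=+3,dy=-2->D; (2,4):dx=+4,dy=+3->C
  (2,5):dx=-1,dy=+5->D; (2,6):dx=+7,dy=-6->D; (2,7):dx=+5,dy=-4->D; (3,4):dx=+1,dy=+5->C
  (3,5):dx=-4,dy=+7->D; (3,6):dx=+4,dy=-4->D; (3,7):dx=+2,dy=-2->D; (4,5):dx=-5,dy=+2->D
  (4,6):dx=+3,dy=-9->D; (4,7):dx=+1,dy=-7->D; (5,6):dx=+8,dy=-11->D; (5,7):dx=+6,dy=-9->D
  (6,7):dx=-2,dy=+2->D
Step 2: C = 8, D = 13, total pairs = 21.
Step 3: tau = (C - D)/(n(n-1)/2) = (8 - 13)/21 = -0.238095.
Step 4: Exact two-sided p-value (enumerate n! = 5040 permutations of y under H0): p = 0.561905.
Step 5: alpha = 0.05. fail to reject H0.

tau_b = -0.2381 (C=8, D=13), p = 0.561905, fail to reject H0.


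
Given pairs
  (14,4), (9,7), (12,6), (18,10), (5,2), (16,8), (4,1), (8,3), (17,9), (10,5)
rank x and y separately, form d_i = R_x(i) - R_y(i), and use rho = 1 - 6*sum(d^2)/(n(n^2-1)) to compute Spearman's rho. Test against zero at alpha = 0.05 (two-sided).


Step 1: Rank x and y separately (midranks; no ties here).
rank(x): 14->7, 9->4, 12->6, 18->10, 5->2, 16->8, 4->1, 8->3, 17->9, 10->5
rank(y): 4->4, 7->7, 6->6, 10->10, 2->2, 8->8, 1->1, 3->3, 9->9, 5->5
Step 2: d_i = R_x(i) - R_y(i); compute d_i^2.
  (7-4)^2=9, (4-7)^2=9, (6-6)^2=0, (10-10)^2=0, (2-2)^2=0, (8-8)^2=0, (1-1)^2=0, (3-3)^2=0, (9-9)^2=0, (5-5)^2=0
sum(d^2) = 18.
Step 3: rho = 1 - 6*18 / (10*(10^2 - 1)) = 1 - 108/990 = 0.890909.
Step 4: Under H0, t = rho * sqrt((n-2)/(1-rho^2)) = 5.5482 ~ t(8).
Step 5: Two-sided p-value from the t-distribution with 8 df = 0.000542.
Step 6: alpha = 0.05. reject H0.

rho = 0.8909, p = 0.000542, reject H0 at alpha = 0.05.


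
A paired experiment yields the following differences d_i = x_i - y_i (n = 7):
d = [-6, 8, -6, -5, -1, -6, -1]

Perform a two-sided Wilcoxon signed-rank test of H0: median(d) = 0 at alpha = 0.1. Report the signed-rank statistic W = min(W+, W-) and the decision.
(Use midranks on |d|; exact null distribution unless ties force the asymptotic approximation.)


Step 1: Drop any zero differences (none here) and take |d_i|.
|d| = [6, 8, 6, 5, 1, 6, 1]
Step 2: Midrank |d_i| (ties get averaged ranks).
ranks: |6|->5, |8|->7, |6|->5, |5|->3, |1|->1.5, |6|->5, |1|->1.5
Step 3: Attach original signs; sum ranks with positive sign and with negative sign.
W+ = 7 = 7
W- = 5 + 5 + 3 + 1.5 + 5 + 1.5 = 21
(Check: W+ + W- = 28 should equal n(n+1)/2 = 28.)
Step 4: Test statistic W = min(W+, W-) = 7.
Step 5: Ties in |d|, so use the tie-corrected normal approximation.
        E[W] = n(n+1)/4 = 7*8/4 = 14.
        Tie groups: |d|=1 (t=2), |d|=6 (t=3); sum(t^3 - t) = 30.
        Var[W] = n(n+1)(2n+1)/24 - sum(t^3-t)/48 = 840/24 - 30/48 = 34.375.
        z = (W - E[W]) / sqrt(Var[W]) = (7 - 14) / 5.8630 = -1.1939.
        Two-sided p = 2*Phi(z) = 0.232508.
Step 6: alpha = 0.1. fail to reject H0.

W+ = 7, W- = 21, W = min = 7, p = 0.232508, fail to reject H0.


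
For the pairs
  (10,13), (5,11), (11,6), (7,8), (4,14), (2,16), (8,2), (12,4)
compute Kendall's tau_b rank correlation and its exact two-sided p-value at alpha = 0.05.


Step 1: Enumerate the 28 unordered pairs (i,j) with i<j and classify each by sign(x_j-x_i) * sign(y_j-y_i).
  (1,2):dx=-5,dy=-2->C; (1,3):dx=+1,dy=-7->D; (1,4):dx=-3,dy=-5->C; (1,5):dx=-6,dy=+1->D
  (1,6):dx=-8,dy=+3->D; (1,7):dx=-2,dy=-11->C; (1,8):dx=+2,dy=-9->D; (2,3):dx=+6,dy=-5->D
  (2,4):dx=+2,dy=-3->D; (2,5):dx=-1,dy=+3->D; (2,6):dx=-3,dy=+5->D; (2,7):dx=+3,dy=-9->D
  (2,8):dx=+7,dy=-7->D; (3,4):dx=-4,dy=+2->D; (3,5):dx=-7,dy=+8->D; (3,6):dx=-9,dy=+10->D
  (3,7):dx=-3,dy=-4->C; (3,8):dx=+1,dy=-2->D; (4,5):dx=-3,dy=+6->D; (4,6):dx=-5,dy=+8->D
  (4,7):dx=+1,dy=-6->D; (4,8):dx=+5,dy=-4->D; (5,6):dx=-2,dy=+2->D; (5,7):dx=+4,dy=-12->D
  (5,8):dx=+8,dy=-10->D; (6,7):dx=+6,dy=-14->D; (6,8):dx=+10,dy=-12->D; (7,8):dx=+4,dy=+2->C
Step 2: C = 5, D = 23, total pairs = 28.
Step 3: tau = (C - D)/(n(n-1)/2) = (5 - 23)/28 = -0.642857.
Step 4: Exact two-sided p-value (enumerate n! = 40320 permutations of y under H0): p = 0.031151.
Step 5: alpha = 0.05. reject H0.

tau_b = -0.6429 (C=5, D=23), p = 0.031151, reject H0.
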